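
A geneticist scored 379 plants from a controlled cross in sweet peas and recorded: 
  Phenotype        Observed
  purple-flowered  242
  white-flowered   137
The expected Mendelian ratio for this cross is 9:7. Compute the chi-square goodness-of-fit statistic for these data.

Total ratio parts = 16. Expected numbers out of 379:
  purple-flowered: 379 × 9/16 = 213.1875
  white-flowered: 379 × 7/16 = 165.8125
χ² = Σ (O − E)² / E
  purple-flowered: (242 − 213.1875)² / 213.1875 = 3.8940
  white-flowered: (137 − 165.8125)² / 165.8125 = 5.0066
χ² = 3.8940 + 5.0066 = 8.9006 ≈ 8.901

8.901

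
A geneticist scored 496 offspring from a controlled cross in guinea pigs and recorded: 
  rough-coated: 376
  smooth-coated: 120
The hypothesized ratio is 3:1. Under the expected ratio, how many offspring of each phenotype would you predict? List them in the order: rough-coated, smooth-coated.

Under the 3:1 hypothesis (Σ ratio = 4, N = 496):
  rough-coated: 496 × 3/4 = 372
  smooth-coated: 496 × 1/4 = 124

372, 124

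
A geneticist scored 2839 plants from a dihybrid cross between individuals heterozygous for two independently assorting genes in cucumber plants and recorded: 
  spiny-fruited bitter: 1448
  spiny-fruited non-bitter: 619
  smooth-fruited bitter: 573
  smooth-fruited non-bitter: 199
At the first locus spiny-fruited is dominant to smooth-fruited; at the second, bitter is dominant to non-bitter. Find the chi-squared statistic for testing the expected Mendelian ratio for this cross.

A dihybrid F₂ with independent assortment and complete dominance at both loci gives a 9:3:3:1 phenotypic ratio.
Under the 9:3:3:1 hypothesis (Σ ratio = 16, N = 2839):
  spiny-fruited bitter: 2839 × 9/16 = 1596.9375
  spiny-fruited non-bitter: 2839 × 3/16 = 532.3125
  smooth-fruited bitter: 2839 × 3/16 = 532.3125
  smooth-fruited non-bitter: 2839 × 1/16 = 177.4375
χ² = Σ (O − E)² / E
  spiny-fruited bitter: (1448 − 1596.9375)² / 1596.9375 = 13.8906
  spiny-fruited non-bitter: (619 − 532.3125)² / 532.3125 = 14.1171
  smooth-fruited bitter: (573 − 532.3125)² / 532.3125 = 3.1100
  smooth-fruited non-bitter: (199 − 177.4375)² / 177.4375 = 2.6203
χ² = 13.8906 + 14.1171 + 3.1100 + 2.6203 = 33.738

33.738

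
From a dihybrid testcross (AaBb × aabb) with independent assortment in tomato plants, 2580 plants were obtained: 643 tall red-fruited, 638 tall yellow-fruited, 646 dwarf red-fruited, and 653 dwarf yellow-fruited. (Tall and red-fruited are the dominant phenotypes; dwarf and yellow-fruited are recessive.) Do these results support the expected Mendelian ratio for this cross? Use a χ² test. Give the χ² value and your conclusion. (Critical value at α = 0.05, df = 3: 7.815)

0.183; consistent

A dihybrid testcross with independent assortment gives a 1:1:1:1 ratio.
Under the 1:1:1:1 hypothesis (Σ ratio = 4, N = 2580):
  tall red-fruited: 2580 × 1/4 = 645
  tall yellow-fruited: 2580 × 1/4 = 645
  dwarf red-fruited: 2580 × 1/4 = 645
  dwarf yellow-fruited: 2580 × 1/4 = 645
χ² = Σ (O − E)² / E
  tall red-fruited: (643 − 645)² / 645 = 0.0062
  tall yellow-fruited: (638 − 645)² / 645 = 0.0760
  dwarf red-fruited: (646 − 645)² / 645 = 0.0016
  dwarf yellow-fruited: (653 − 645)² / 645 = 0.0992
χ² = 0.0062 + 0.0760 + 0.0016 + 0.0992 = 0.183
Degrees of freedom = 4 − 1 = 3; critical value at α = 0.05 is 7.815.
Since 0.183 < 7.815, we fail to reject the null hypothesis — the data are consistent with the 1:1:1:1 ratio.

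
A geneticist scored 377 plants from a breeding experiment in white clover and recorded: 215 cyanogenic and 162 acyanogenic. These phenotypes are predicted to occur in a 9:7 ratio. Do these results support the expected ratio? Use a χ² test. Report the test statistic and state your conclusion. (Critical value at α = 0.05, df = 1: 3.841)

0.093; consistent

Expected counts for N = 377 under a 9:7 ratio (total parts = 16):
  cyanogenic: 377 × 9/16 = 212.0625
  acyanogenic: 377 × 7/16 = 164.9375
χ² = Σ (O − E)² / E
  cyanogenic: (215 − 212.0625)² / 212.0625 = 0.0407
  acyanogenic: (162 − 164.9375)² / 164.9375 = 0.0523
χ² = 0.0407 + 0.0523 = 0.093
Degrees of freedom = 2 − 1 = 1; critical value at α = 0.05 is 3.841.
Since 0.093 < 3.841, we fail to reject the null hypothesis — the data are consistent with the 9:7 ratio.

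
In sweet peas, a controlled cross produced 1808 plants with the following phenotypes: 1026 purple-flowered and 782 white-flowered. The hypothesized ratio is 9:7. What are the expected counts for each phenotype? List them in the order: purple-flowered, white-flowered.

1017, 791

The 9:7 ratio has 16 parts, so with N = 1808 the expected counts are:
  purple-flowered: 1808 × 9/16 = 1017
  white-flowered: 1808 × 7/16 = 791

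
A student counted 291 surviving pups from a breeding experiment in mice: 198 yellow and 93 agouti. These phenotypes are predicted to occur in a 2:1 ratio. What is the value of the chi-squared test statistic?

0.247

Total ratio parts = 3. Expected numbers out of 291:
  yellow: 291 × 2/3 = 194
  agouti: 291 × 1/3 = 97
χ² = Σ (O − E)² / E
  yellow: (198 − 194)² / 194 = 0.0825
  agouti: (93 − 97)² / 97 = 0.1649
χ² = 0.0825 + 0.1649 = 0.2474 ≈ 0.247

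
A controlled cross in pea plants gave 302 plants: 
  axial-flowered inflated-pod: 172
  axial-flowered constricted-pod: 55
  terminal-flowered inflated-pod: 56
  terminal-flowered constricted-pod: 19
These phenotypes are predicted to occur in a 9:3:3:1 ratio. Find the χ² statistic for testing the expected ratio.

0.081

Under the 9:3:3:1 hypothesis (Σ ratio = 16, N = 302):
  axial-flowered inflated-pod: 302 × 9/16 = 169.875
  axial-flowered constricted-pod: 302 × 3/16 = 56.625
  terminal-flowered inflated-pod: 302 × 3/16 = 56.625
  terminal-flowered constricted-pod: 302 × 1/16 = 18.875
χ² = Σ (O − E)² / E
  axial-flowered inflated-pod: (172 − 169.875)² / 169.875 = 0.0266
  axial-flowered constricted-pod: (55 − 56.625)² / 56.625 = 0.0466
  terminal-flowered inflated-pod: (56 − 56.625)² / 56.625 = 0.0069
  terminal-flowered constricted-pod: (19 − 18.875)² / 18.875 = 0.0008
χ² = 0.0266 + 0.0466 + 0.0069 + 0.0008 = 0.0809 ≈ 0.081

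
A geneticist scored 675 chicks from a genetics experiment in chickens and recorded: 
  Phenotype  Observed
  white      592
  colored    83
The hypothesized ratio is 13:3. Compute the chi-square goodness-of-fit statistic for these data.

18.454

The 13:3 ratio has 16 parts, so with N = 675 the expected counts are:
  white: 675 × 13/16 = 548.4375
  colored: 675 × 3/16 = 126.5625
χ² = Σ (O − E)² / E
  white: (592 − 548.4375)² / 548.4375 = 3.4602
  colored: (83 − 126.5625)² / 126.5625 = 14.9941
χ² = 3.4602 + 14.9941 = 18.4543 ≈ 18.454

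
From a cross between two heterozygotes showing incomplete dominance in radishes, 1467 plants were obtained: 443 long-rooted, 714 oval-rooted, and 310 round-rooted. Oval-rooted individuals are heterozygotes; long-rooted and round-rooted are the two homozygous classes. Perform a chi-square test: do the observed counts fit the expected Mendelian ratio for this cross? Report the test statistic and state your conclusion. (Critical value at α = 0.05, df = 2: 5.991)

25.153; not consistent

With incomplete dominance, a heterozygote × heterozygote cross gives a 1:2:1 phenotypic ratio.
Expected counts for N = 1467 under a 1:2:1 ratio (total parts = 4):
  long-rooted: 1467 × 1/4 = 366.75
  oval-rooted: 1467 × 2/4 = 733.5
  round-rooted: 1467 × 1/4 = 366.75
χ² = Σ (O − E)² / E
  long-rooted: (443 − 366.75)² / 366.75 = 15.8529
  oval-rooted: (714 − 733.5)² / 733.5 = 0.5184
  round-rooted: (310 − 366.75)² / 366.75 = 8.7814
χ² = 15.8529 + 0.5184 + 8.7814 = 25.1527 ≈ 25.153
Degrees of freedom = 3 − 1 = 2; critical value at α = 0.05 is 5.991.
Since 25.153 > 5.991, we reject the null hypothesis — the data do not fit the 1:2:1 ratio.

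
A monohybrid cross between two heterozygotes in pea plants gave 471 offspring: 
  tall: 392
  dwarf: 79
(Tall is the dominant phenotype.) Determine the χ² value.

17.003

For a monohybrid cross between heterozygotes with complete dominance, the expected phenotypic ratio is 3:1.
Expected counts for N = 471 under a 3:1 ratio (total parts = 4):
  tall: 471 × 3/4 = 353.25
  dwarf: 471 × 1/4 = 117.75
χ² = Σ (O − E)² / E
  tall: (392 − 353.25)² / 353.25 = 4.2507
  dwarf: (79 − 117.75)² / 117.75 = 12.7521
χ² = 4.2507 + 12.7521 = 17.0028 ≈ 17.003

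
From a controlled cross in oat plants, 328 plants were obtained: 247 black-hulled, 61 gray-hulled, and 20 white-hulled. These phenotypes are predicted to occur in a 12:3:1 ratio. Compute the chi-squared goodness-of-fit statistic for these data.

Total ratio parts = 16. Expected numbers out of 328:
  black-hulled: 328 × 12/16 = 246
  gray-hulled: 328 × 3/16 = 61.5
  white-hulled: 328 × 1/16 = 20.5
χ² = Σ (O − E)² / E
  black-hulled: (247 − 246)² / 246 = 0.0041
  gray-hulled: (61 − 61.5)² / 61.5 = 0.0041
  white-hulled: (20 − 20.5)² / 20.5 = 0.0122
χ² = 0.0041 + 0.0041 + 0.0122 = 0.0204 ≈ 0.020

0.020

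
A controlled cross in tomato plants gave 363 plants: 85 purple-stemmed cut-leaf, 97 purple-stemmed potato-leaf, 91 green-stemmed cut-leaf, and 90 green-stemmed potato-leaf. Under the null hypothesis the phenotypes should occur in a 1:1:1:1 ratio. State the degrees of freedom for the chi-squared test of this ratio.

3

A goodness-of-fit test with 4 phenotype classes has df = 4 − 1 = 3.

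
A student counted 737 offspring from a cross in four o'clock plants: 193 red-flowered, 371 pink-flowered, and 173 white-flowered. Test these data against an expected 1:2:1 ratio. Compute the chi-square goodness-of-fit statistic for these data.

1.119

The 1:2:1 ratio has 4 parts, so with N = 737 the expected counts are:
  red-flowered: 737 × 1/4 = 184.25
  pink-flowered: 737 × 2/4 = 368.5
  white-flowered: 737 × 1/4 = 184.25
χ² = Σ (O − E)² / E
  red-flowered: (193 − 184.25)² / 184.25 = 0.4155
  pink-flowered: (371 − 368.5)² / 368.5 = 0.0170
  white-flowered: (173 − 184.25)² / 184.25 = 0.6869
χ² = 0.4155 + 0.0170 + 0.6869 = 1.1194 ≈ 1.119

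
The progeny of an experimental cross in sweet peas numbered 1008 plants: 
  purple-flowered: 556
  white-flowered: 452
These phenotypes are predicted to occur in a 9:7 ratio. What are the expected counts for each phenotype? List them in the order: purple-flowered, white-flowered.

Expected counts for N = 1008 under a 9:7 ratio (total parts = 16):
  purple-flowered: 1008 × 9/16 = 567
  white-flowered: 1008 × 7/16 = 441

567, 441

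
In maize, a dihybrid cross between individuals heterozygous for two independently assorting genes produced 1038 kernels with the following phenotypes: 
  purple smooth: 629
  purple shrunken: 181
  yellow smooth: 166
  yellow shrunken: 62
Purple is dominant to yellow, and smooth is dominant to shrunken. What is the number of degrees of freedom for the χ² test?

A dihybrid F₂ with independent assortment and complete dominance at both loci gives a 9:3:3:1 phenotypic ratio.
A goodness-of-fit test with 4 phenotype classes has df = 4 − 1 = 3.

3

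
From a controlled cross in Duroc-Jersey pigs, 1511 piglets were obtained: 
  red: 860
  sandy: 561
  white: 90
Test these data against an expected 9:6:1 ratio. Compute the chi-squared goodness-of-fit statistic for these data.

0.383

Total ratio parts = 16. Expected numbers out of 1511:
  red: 1511 × 9/16 = 849.9375
  sandy: 1511 × 6/16 = 566.625
  white: 1511 × 1/16 = 94.4375
χ² = Σ (O − E)² / E
  red: (860 − 849.9375)² / 849.9375 = 0.1191
  sandy: (561 − 566.625)² / 566.625 = 0.0558
  white: (90 − 94.4375)² / 94.4375 = 0.2085
χ² = 0.1191 + 0.0558 + 0.2085 = 0.3834 ≈ 0.383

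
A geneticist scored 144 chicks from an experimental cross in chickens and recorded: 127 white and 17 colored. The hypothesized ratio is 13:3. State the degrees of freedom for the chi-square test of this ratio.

A goodness-of-fit test with 2 phenotype classes has df = 2 − 1 = 1.

1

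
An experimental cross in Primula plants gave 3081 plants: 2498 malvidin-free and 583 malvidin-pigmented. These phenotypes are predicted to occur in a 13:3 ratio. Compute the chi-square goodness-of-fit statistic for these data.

0.060

Total ratio parts = 16. Expected numbers out of 3081:
  malvidin-free: 3081 × 13/16 = 2503.3125
  malvidin-pigmented: 3081 × 3/16 = 577.6875
χ² = Σ (O − E)² / E
  malvidin-free: (2498 − 2503.3125)² / 2503.3125 = 0.0113
  malvidin-pigmented: (583 − 577.6875)² / 577.6875 = 0.0489
χ² = 0.0113 + 0.0489 = 0.0602 ≈ 0.060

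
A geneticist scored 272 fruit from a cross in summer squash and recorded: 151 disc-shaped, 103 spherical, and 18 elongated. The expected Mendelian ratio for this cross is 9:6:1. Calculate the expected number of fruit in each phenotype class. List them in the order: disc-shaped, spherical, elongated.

Expected counts for N = 272 under a 9:6:1 ratio (total parts = 16):
  disc-shaped: 272 × 9/16 = 153
  spherical: 272 × 6/16 = 102
  elongated: 272 × 1/16 = 17

153, 102, 17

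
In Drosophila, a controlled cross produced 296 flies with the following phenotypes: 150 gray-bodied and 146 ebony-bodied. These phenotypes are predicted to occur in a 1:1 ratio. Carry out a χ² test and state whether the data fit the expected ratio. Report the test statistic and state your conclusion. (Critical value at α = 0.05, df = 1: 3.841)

The 1:1 ratio has 2 parts, so with N = 296 the expected counts are:
  gray-bodied: 296 × 1/2 = 148
  ebony-bodied: 296 × 1/2 = 148
χ² = Σ (O − E)² / E
  gray-bodied: (150 − 148)² / 148 = 0.0270
  ebony-bodied: (146 − 148)² / 148 = 0.0270
χ² = 0.0270 + 0.0270 = 0.054
Degrees of freedom = 2 − 1 = 1; critical value at α = 0.05 is 3.841.
Since 0.054 < 3.841, we fail to reject the null hypothesis — the data are consistent with the 1:1 ratio.

0.054; consistent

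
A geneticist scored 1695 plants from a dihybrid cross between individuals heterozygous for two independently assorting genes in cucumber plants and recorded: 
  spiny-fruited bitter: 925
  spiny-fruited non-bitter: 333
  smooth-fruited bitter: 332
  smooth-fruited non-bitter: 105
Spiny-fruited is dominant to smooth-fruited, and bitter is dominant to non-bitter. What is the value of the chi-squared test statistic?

A dihybrid F₂ with independent assortment and complete dominance at both loci gives a 9:3:3:1 phenotypic ratio.
Expected counts for N = 1695 under a 9:3:3:1 ratio (total parts = 16):
  spiny-fruited bitter: 1695 × 9/16 = 953.4375
  spiny-fruited non-bitter: 1695 × 3/16 = 317.8125
  smooth-fruited bitter: 1695 × 3/16 = 317.8125
  smooth-fruited non-bitter: 1695 × 1/16 = 105.9375
χ² = Σ (O − E)² / E
  spiny-fruited bitter: (925 − 953.4375)² / 953.4375 = 0.8482
  spiny-fruited non-bitter: (333 − 317.8125)² / 317.8125 = 0.7258
  smooth-fruited bitter: (332 − 317.8125)² / 317.8125 = 0.6333
  smooth-fruited non-bitter: (105 − 105.9375)² / 105.9375 = 0.0083
χ² = 0.8482 + 0.7258 + 0.6333 + 0.0083 = 2.2156 ≈ 2.216

2.216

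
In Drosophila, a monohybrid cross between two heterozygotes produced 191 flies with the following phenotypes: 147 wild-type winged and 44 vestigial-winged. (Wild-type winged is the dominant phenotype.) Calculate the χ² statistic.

0.393

For a monohybrid cross between heterozygotes with complete dominance, the expected phenotypic ratio is 3:1.
Under the 3:1 hypothesis (Σ ratio = 4, N = 191):
  wild-type winged: 191 × 3/4 = 143.25
  vestigial-winged: 191 × 1/4 = 47.75
χ² = Σ (O − E)² / E
  wild-type winged: (147 − 143.25)² / 143.25 = 0.0982
  vestigial-winged: (44 − 47.75)² / 47.75 = 0.2945
χ² = 0.0982 + 0.2945 = 0.3927 ≈ 0.393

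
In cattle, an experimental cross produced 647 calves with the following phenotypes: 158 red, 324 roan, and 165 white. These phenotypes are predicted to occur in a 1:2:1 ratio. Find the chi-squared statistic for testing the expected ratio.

Total ratio parts = 4. Expected numbers out of 647:
  red: 647 × 1/4 = 161.75
  roan: 647 × 2/4 = 323.5
  white: 647 × 1/4 = 161.75
χ² = Σ (O − E)² / E
  red: (158 − 161.75)² / 161.75 = 0.0869
  roan: (324 − 323.5)² / 323.5 = 0.0008
  white: (165 − 161.75)² / 161.75 = 0.0653
χ² = 0.0869 + 0.0008 + 0.0653 = 0.153

0.153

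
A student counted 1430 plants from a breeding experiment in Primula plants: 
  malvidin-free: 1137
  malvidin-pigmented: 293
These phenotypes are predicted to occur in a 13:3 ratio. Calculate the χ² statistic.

2.840

Expected counts for N = 1430 under a 13:3 ratio (total parts = 16):
  malvidin-free: 1430 × 13/16 = 1161.875
  malvidin-pigmented: 1430 × 3/16 = 268.125
χ² = Σ (O − E)² / E
  malvidin-free: (1137 − 1161.875)² / 1161.875 = 0.5326
  malvidin-pigmented: (293 − 268.125)² / 268.125 = 2.3078
χ² = 0.5326 + 2.3078 = 2.8404 ≈ 2.840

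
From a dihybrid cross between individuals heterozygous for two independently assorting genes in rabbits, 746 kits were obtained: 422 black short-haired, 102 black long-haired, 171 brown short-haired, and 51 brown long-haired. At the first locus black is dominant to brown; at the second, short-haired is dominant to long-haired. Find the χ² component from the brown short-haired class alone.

6.926

A dihybrid F₂ with independent assortment and complete dominance at both loci gives a 9:3:3:1 phenotypic ratio.
Total ratio parts = 16. Expected numbers out of 746:
  black short-haired: 746 × 9/16 = 419.625
  black long-haired: 746 × 3/16 = 139.875
  brown short-haired: 746 × 3/16 = 139.875
  brown long-haired: 746 × 1/16 = 46.625
Contribution of brown short-haired: (171 − 139.875)² / 139.875 = 6.9259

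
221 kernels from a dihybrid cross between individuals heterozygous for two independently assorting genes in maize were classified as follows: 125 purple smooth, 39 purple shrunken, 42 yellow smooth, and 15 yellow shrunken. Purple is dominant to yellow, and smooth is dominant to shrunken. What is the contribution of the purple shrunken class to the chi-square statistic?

0.143

A dihybrid F₂ with independent assortment and complete dominance at both loci gives a 9:3:3:1 phenotypic ratio.
Expected counts for N = 221 under a 9:3:3:1 ratio (total parts = 16):
  purple smooth: 221 × 9/16 = 124.3125
  purple shrunken: 221 × 3/16 = 41.4375
  yellow smooth: 221 × 3/16 = 41.4375
  yellow shrunken: 221 × 1/16 = 13.8125
Contribution of purple shrunken: (39 − 41.4375)² / 41.4375 = 0.1434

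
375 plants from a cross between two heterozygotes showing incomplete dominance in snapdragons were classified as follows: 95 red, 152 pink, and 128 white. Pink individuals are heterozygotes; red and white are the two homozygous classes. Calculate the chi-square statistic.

With incomplete dominance, a heterozygote × heterozygote cross gives a 1:2:1 phenotypic ratio.
Total ratio parts = 4. Expected numbers out of 375:
  red: 375 × 1/4 = 93.75
  pink: 375 × 2/4 = 187.5
  white: 375 × 1/4 = 93.75
χ² = Σ (O − E)² / E
  red: (95 − 93.75)² / 93.75 = 0.0167
  pink: (152 − 187.5)² / 187.5 = 6.7213
  white: (128 − 93.75)² / 93.75 = 12.5127
χ² = 0.0167 + 6.7213 + 12.5127 = 19.2507 ≈ 19.251

19.251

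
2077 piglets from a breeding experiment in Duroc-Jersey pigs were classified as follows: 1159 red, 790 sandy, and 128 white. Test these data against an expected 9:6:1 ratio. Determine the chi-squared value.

0.258

The 9:6:1 ratio has 16 parts, so with N = 2077 the expected counts are:
  red: 2077 × 9/16 = 1168.3125
  sandy: 2077 × 6/16 = 778.875
  white: 2077 × 1/16 = 129.8125
χ² = Σ (O − E)² / E
  red: (1159 − 1168.3125)² / 1168.3125 = 0.0742
  sandy: (790 − 778.875)² / 778.875 = 0.1589
  white: (128 − 129.8125)² / 129.8125 = 0.0253
χ² = 0.0742 + 0.1589 + 0.0253 = 0.2584 ≈ 0.258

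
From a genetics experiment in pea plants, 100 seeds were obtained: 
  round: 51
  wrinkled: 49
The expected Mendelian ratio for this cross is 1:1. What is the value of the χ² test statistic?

0.040

The 1:1 ratio has 2 parts, so with N = 100 the expected counts are:
  round: 100 × 1/2 = 50
  wrinkled: 100 × 1/2 = 50
χ² = Σ (O − E)² / E
  round: (51 − 50)² / 50 = 0.0200
  wrinkled: (49 − 50)² / 50 = 0.0200
χ² = 0.0200 + 0.0200 = 0.040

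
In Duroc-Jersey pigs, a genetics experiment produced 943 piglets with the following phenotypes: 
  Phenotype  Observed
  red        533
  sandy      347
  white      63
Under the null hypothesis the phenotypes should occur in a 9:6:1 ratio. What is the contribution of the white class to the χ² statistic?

0.280

Total ratio parts = 16. Expected numbers out of 943:
  red: 943 × 9/16 = 530.4375
  sandy: 943 × 6/16 = 353.625
  white: 943 × 1/16 = 58.9375
Contribution of white: (63 − 58.9375)² / 58.9375 = 0.2800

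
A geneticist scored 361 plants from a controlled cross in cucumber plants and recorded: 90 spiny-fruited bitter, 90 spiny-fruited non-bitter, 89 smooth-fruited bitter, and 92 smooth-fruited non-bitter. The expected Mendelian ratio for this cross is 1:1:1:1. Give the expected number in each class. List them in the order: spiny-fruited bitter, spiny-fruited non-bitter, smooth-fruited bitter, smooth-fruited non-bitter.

The 1:1:1:1 ratio has 4 parts, so with N = 361 the expected counts are:
  spiny-fruited bitter: 361 × 1/4 = 90.25
  spiny-fruited non-bitter: 361 × 1/4 = 90.25
  smooth-fruited bitter: 361 × 1/4 = 90.25
  smooth-fruited non-bitter: 361 × 1/4 = 90.25

90.25, 90.25, 90.25, 90.25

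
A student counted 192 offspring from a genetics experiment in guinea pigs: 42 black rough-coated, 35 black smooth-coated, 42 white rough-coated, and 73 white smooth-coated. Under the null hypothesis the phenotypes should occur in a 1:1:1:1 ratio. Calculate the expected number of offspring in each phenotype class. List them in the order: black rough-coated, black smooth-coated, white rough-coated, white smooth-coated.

Under the 1:1:1:1 hypothesis (Σ ratio = 4, N = 192):
  black rough-coated: 192 × 1/4 = 48
  black smooth-coated: 192 × 1/4 = 48
  white rough-coated: 192 × 1/4 = 48
  white smooth-coated: 192 × 1/4 = 48

48, 48, 48, 48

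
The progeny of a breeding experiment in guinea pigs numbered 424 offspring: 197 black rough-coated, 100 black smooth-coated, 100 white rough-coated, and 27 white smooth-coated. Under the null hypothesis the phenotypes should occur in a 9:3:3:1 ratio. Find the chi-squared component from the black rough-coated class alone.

7.221

Under the 9:3:3:1 hypothesis (Σ ratio = 16, N = 424):
  black rough-coated: 424 × 9/16 = 238.5
  black smooth-coated: 424 × 3/16 = 79.5
  white rough-coated: 424 × 3/16 = 79.5
  white smooth-coated: 424 × 1/16 = 26.5
Contribution of black rough-coated: (197 − 238.5)² / 238.5 = 7.2212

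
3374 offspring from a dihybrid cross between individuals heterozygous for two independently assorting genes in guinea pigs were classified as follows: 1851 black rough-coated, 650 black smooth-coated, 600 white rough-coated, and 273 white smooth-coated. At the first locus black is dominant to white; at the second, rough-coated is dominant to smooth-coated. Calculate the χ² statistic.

A dihybrid F₂ with independent assortment and complete dominance at both loci gives a 9:3:3:1 phenotypic ratio.
Under the 9:3:3:1 hypothesis (Σ ratio = 16, N = 3374):
  black rough-coated: 3374 × 9/16 = 1897.875
  black smooth-coated: 3374 × 3/16 = 632.625
  white rough-coated: 3374 × 3/16 = 632.625
  white smooth-coated: 3374 × 1/16 = 210.875
χ² = Σ (O − E)² / E
  black rough-coated: (1851 − 1897.875)² / 1897.875 = 1.1578
  black smooth-coated: (650 − 632.625)² / 632.625 = 0.4772
  white rough-coated: (600 − 632.625)² / 632.625 = 1.6825
  white smooth-coated: (273 − 210.875)² / 210.875 = 18.3024
χ² = 1.1578 + 0.4772 + 1.6825 + 18.3024 = 21.6199 ≈ 21.620

21.620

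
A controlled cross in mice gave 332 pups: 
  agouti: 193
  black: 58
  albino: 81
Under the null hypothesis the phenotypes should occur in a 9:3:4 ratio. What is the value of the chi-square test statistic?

The 9:3:4 ratio has 16 parts, so with N = 332 the expected counts are:
  agouti: 332 × 9/16 = 186.75
  black: 332 × 3/16 = 62.25
  albino: 332 × 4/16 = 83
χ² = Σ (O − E)² / E
  agouti: (193 − 186.75)² / 186.75 = 0.2092
  black: (58 − 62.25)² / 62.25 = 0.2902
  albino: (81 − 83)² / 83 = 0.0482
χ² = 0.2092 + 0.2902 + 0.0482 = 0.5476 ≈ 0.548

0.548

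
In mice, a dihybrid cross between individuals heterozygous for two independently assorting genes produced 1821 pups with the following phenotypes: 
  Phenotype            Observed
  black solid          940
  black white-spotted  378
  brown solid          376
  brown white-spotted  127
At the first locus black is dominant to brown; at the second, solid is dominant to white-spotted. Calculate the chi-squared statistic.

15.882

A dihybrid F₂ with independent assortment and complete dominance at both loci gives a 9:3:3:1 phenotypic ratio.
Expected counts for N = 1821 under a 9:3:3:1 ratio (total parts = 16):
  black solid: 1821 × 9/16 = 1024.3125
  black white-spotted: 1821 × 3/16 = 341.4375
  brown solid: 1821 × 3/16 = 341.4375
  brown white-spotted: 1821 × 1/16 = 113.8125
χ² = Σ (O − E)² / E
  black solid: (940 − 1024.3125)² / 1024.3125 = 6.9399
  black white-spotted: (378 − 341.4375)² / 341.4375 = 3.9153
  brown solid: (376 − 341.4375)² / 341.4375 = 3.4986
  brown white-spotted: (127 − 113.8125)² / 113.8125 = 1.5280
χ² = 6.9399 + 3.9153 + 3.4986 + 1.5280 = 15.8818 ≈ 15.882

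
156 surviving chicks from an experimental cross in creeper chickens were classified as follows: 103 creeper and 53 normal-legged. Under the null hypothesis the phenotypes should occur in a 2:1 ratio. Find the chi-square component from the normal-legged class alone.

0.019

Total ratio parts = 3. Expected numbers out of 156:
  creeper: 156 × 2/3 = 104
  normal-legged: 156 × 1/3 = 52
Contribution of normal-legged: (53 − 52)² / 52 = 0.0192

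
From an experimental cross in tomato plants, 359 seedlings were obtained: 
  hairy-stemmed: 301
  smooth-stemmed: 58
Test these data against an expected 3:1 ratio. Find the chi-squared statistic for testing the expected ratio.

The 3:1 ratio has 4 parts, so with N = 359 the expected counts are:
  hairy-stemmed: 359 × 3/4 = 269.25
  smooth-stemmed: 359 × 1/4 = 89.75
χ² = Σ (O − E)² / E
  hairy-stemmed: (301 − 269.25)² / 269.25 = 3.7440
  smooth-stemmed: (58 − 89.75)² / 89.75 = 11.2319
χ² = 3.7440 + 11.2319 = 14.9759 ≈ 14.976

14.976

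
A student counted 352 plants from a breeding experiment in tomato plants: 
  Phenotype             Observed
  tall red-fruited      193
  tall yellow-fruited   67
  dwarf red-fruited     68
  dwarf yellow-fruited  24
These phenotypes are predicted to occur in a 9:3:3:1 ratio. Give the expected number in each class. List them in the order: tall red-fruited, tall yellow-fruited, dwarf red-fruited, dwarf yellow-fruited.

198, 66, 66, 22

Expected counts for N = 352 under a 9:3:3:1 ratio (total parts = 16):
  tall red-fruited: 352 × 9/16 = 198
  tall yellow-fruited: 352 × 3/16 = 66
  dwarf red-fruited: 352 × 3/16 = 66
  dwarf yellow-fruited: 352 × 1/16 = 22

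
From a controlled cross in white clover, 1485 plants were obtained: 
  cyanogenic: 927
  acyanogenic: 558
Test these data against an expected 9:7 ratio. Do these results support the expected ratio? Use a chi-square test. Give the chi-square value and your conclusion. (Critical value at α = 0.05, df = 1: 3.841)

23.003; not consistent

Under the 9:7 hypothesis (Σ ratio = 16, N = 1485):
  cyanogenic: 1485 × 9/16 = 835.3125
  acyanogenic: 1485 × 7/16 = 649.6875
χ² = Σ (O − E)² / E
  cyanogenic: (927 − 835.3125)² / 835.3125 = 10.0640
  acyanogenic: (558 − 649.6875)² / 649.6875 = 12.9394
χ² = 10.0640 + 12.9394 = 23.0034 ≈ 23.003
Degrees of freedom = 2 − 1 = 1; critical value at α = 0.05 is 3.841.
Since 23.003 > 3.841, we reject the null hypothesis — the data do not fit the 9:7 ratio.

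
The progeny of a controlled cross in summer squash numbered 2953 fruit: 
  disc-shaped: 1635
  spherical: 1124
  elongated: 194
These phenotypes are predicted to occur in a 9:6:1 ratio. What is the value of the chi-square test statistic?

1.141

Expected counts for N = 2953 under a 9:6:1 ratio (total parts = 16):
  disc-shaped: 2953 × 9/16 = 1661.0625
  spherical: 2953 × 6/16 = 1107.375
  elongated: 2953 × 1/16 = 184.5625
χ² = Σ (O − E)² / E
  disc-shaped: (1635 − 1661.0625)² / 1661.0625 = 0.4089
  spherical: (1124 − 1107.375)² / 1107.375 = 0.2496
  elongated: (194 − 184.5625)² / 184.5625 = 0.4826
χ² = 0.4089 + 0.2496 + 0.4826 = 1.1411 ≈ 1.141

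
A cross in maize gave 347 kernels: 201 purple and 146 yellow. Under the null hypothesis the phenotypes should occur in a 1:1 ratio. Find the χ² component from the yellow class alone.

Under the 1:1 hypothesis (Σ ratio = 2, N = 347):
  purple: 347 × 1/2 = 173.5
  yellow: 347 × 1/2 = 173.5
Contribution of yellow: (146 − 173.5)² / 173.5 = 4.3588

4.359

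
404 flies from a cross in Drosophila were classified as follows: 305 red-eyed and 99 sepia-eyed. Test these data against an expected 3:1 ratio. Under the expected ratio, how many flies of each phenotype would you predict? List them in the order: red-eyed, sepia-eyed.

Under the 3:1 hypothesis (Σ ratio = 4, N = 404):
  red-eyed: 404 × 3/4 = 303
  sepia-eyed: 404 × 1/4 = 101

303, 101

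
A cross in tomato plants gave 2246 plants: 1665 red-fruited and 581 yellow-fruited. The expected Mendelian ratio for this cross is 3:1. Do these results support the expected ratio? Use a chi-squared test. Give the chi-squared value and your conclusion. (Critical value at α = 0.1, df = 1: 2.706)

0.903; consistent

Under the 3:1 hypothesis (Σ ratio = 4, N = 2246):
  red-fruited: 2246 × 3/4 = 1684.5
  yellow-fruited: 2246 × 1/4 = 561.5
χ² = Σ (O − E)² / E
  red-fruited: (1665 − 1684.5)² / 1684.5 = 0.2257
  yellow-fruited: (581 − 561.5)² / 561.5 = 0.6772
χ² = 0.2257 + 0.6772 = 0.9029 ≈ 0.903
Degrees of freedom = 2 − 1 = 1; critical value at α = 0.1 is 2.706.
Since 0.903 < 2.706, we fail to reject the null hypothesis — the data are consistent with the 3:1 ratio.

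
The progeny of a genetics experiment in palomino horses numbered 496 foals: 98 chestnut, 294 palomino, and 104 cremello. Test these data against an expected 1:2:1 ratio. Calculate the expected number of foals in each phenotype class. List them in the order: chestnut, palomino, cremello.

124, 248, 124

The 1:2:1 ratio has 4 parts, so with N = 496 the expected counts are:
  chestnut: 496 × 1/4 = 124
  palomino: 496 × 2/4 = 248
  cremello: 496 × 1/4 = 124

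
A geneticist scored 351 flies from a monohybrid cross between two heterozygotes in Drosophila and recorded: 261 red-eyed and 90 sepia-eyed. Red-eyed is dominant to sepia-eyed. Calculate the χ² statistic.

For a monohybrid cross between heterozygotes with complete dominance, the expected phenotypic ratio is 3:1.
Expected counts for N = 351 under a 3:1 ratio (total parts = 4):
  red-eyed: 351 × 3/4 = 263.25
  sepia-eyed: 351 × 1/4 = 87.75
χ² = Σ (O − E)² / E
  red-eyed: (261 − 263.25)² / 263.25 = 0.0192
  sepia-eyed: (90 − 87.75)² / 87.75 = 0.0577
χ² = 0.0192 + 0.0577 = 0.0769 ≈ 0.077

0.077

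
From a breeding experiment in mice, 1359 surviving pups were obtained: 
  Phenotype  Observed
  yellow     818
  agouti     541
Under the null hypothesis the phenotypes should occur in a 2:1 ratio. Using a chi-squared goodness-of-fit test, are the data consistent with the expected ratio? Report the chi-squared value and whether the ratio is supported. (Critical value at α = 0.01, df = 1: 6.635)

25.642; not consistent

Under the 2:1 hypothesis (Σ ratio = 3, N = 1359):
  yellow: 1359 × 2/3 = 906
  agouti: 1359 × 1/3 = 453
χ² = Σ (O − E)² / E
  yellow: (818 − 906)² / 906 = 8.5475
  agouti: (541 − 453)² / 453 = 17.0949
χ² = 8.5475 + 17.0949 = 25.6424 ≈ 25.642
Degrees of freedom = 2 − 1 = 1; critical value at α = 0.01 is 6.635.
Since 25.642 > 6.635, we reject the null hypothesis — the data do not fit the 2:1 ratio.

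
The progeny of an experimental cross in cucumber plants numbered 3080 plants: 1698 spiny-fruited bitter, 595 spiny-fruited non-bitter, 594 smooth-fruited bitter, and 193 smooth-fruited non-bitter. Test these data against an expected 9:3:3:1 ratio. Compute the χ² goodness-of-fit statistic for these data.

Under the 9:3:3:1 hypothesis (Σ ratio = 16, N = 3080):
  spiny-fruited bitter: 3080 × 9/16 = 1732.5
  spiny-fruited non-bitter: 3080 × 3/16 = 577.5
  smooth-fruited bitter: 3080 × 3/16 = 577.5
  smooth-fruited non-bitter: 3080 × 1/16 = 192.5
χ² = Σ (O − E)² / E
  spiny-fruited bitter: (1698 − 1732.5)² / 1732.5 = 0.6870
  spiny-fruited non-bitter: (595 − 577.5)² / 577.5 = 0.5303
  smooth-fruited bitter: (594 − 577.5)² / 577.5 = 0.4714
  smooth-fruited non-bitter: (193 − 192.5)² / 192.5 = 0.0013
χ² = 0.6870 + 0.5303 + 0.4714 + 0.0013 = 1.690

1.690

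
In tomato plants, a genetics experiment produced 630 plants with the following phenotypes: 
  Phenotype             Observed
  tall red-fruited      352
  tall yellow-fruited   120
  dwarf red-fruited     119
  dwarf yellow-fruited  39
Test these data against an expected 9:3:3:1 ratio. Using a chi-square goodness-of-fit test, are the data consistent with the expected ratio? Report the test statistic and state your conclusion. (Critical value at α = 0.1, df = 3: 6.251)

0.056; consistent

The 9:3:3:1 ratio has 16 parts, so with N = 630 the expected counts are:
  tall red-fruited: 630 × 9/16 = 354.375
  tall yellow-fruited: 630 × 3/16 = 118.125
  dwarf red-fruited: 630 × 3/16 = 118.125
  dwarf yellow-fruited: 630 × 1/16 = 39.375
χ² = Σ (O − E)² / E
  tall red-fruited: (352 − 354.375)² / 354.375 = 0.0159
  tall yellow-fruited: (120 − 118.125)² / 118.125 = 0.0298
  dwarf red-fruited: (119 − 118.125)² / 118.125 = 0.0065
  dwarf yellow-fruited: (39 − 39.375)² / 39.375 = 0.0036
χ² = 0.0159 + 0.0298 + 0.0065 + 0.0036 = 0.0558 ≈ 0.056
Degrees of freedom = 4 − 1 = 3; critical value at α = 0.1 is 6.251.
Since 0.056 < 6.251, we fail to reject the null hypothesis — the data are consistent with the 9:3:3:1 ratio.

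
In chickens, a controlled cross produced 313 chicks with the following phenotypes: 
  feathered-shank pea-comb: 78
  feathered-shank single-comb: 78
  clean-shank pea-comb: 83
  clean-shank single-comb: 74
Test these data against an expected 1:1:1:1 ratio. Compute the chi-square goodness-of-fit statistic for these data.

0.521

The 1:1:1:1 ratio has 4 parts, so with N = 313 the expected counts are:
  feathered-shank pea-comb: 313 × 1/4 = 78.25
  feathered-shank single-comb: 313 × 1/4 = 78.25
  clean-shank pea-comb: 313 × 1/4 = 78.25
  clean-shank single-comb: 313 × 1/4 = 78.25
χ² = Σ (O − E)² / E
  feathered-shank pea-comb: (78 − 78.25)² / 78.25 = 0.0008
  feathered-shank single-comb: (78 − 78.25)² / 78.25 = 0.0008
  clean-shank pea-comb: (83 − 78.25)² / 78.25 = 0.2883
  clean-shank single-comb: (74 − 78.25)² / 78.25 = 0.2308
χ² = 0.0008 + 0.0008 + 0.2883 + 0.2308 = 0.5207 ≈ 0.521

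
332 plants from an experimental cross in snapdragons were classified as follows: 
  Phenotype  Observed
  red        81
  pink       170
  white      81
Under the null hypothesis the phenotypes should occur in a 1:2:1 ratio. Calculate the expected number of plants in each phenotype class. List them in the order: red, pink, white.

83, 166, 83

Expected counts for N = 332 under a 1:2:1 ratio (total parts = 4):
  red: 332 × 1/4 = 83
  pink: 332 × 2/4 = 166
  white: 332 × 1/4 = 83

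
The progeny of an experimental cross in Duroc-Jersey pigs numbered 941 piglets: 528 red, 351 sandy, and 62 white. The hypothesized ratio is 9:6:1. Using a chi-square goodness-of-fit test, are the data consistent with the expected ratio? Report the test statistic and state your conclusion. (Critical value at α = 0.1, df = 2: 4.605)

Under the 9:6:1 hypothesis (Σ ratio = 16, N = 941):
  red: 941 × 9/16 = 529.3125
  sandy: 941 × 6/16 = 352.875
  white: 941 × 1/16 = 58.8125
χ² = Σ (O − E)² / E
  red: (528 − 529.3125)² / 529.3125 = 0.0033
  sandy: (351 − 352.875)² / 352.875 = 0.0100
  white: (62 − 58.8125)² / 58.8125 = 0.1728
χ² = 0.0033 + 0.0100 + 0.1728 = 0.1861 ≈ 0.186
Degrees of freedom = 3 − 1 = 2; critical value at α = 0.1 is 4.605.
Since 0.186 < 4.605, we fail to reject the null hypothesis — the data are consistent with the 9:6:1 ratio.

0.186; consistent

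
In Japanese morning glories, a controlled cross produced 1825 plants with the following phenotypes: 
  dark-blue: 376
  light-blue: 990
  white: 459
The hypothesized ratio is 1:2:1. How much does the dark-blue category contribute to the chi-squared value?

Total ratio parts = 4. Expected numbers out of 1825:
  dark-blue: 1825 × 1/4 = 456.25
  light-blue: 1825 × 2/4 = 912.5
  white: 1825 × 1/4 = 456.25
Contribution of dark-blue: (376 − 456.25)² / 456.25 = 14.1152

14.115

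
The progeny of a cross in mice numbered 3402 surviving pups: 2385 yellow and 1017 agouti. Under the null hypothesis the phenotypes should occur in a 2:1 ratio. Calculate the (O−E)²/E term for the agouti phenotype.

12.071

Total ratio parts = 3. Expected numbers out of 3402:
  yellow: 3402 × 2/3 = 2268
  agouti: 3402 × 1/3 = 1134
Contribution of agouti: (1017 − 1134)² / 1134 = 12.0714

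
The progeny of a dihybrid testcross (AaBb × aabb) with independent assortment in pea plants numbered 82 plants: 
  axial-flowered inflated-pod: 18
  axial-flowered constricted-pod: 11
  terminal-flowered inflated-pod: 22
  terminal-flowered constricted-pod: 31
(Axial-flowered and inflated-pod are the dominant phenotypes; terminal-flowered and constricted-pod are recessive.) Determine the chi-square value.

10.195

A dihybrid testcross with independent assortment gives a 1:1:1:1 ratio.
The 1:1:1:1 ratio has 4 parts, so with N = 82 the expected counts are:
  axial-flowered inflated-pod: 82 × 1/4 = 20.5
  axial-flowered constricted-pod: 82 × 1/4 = 20.5
  terminal-flowered inflated-pod: 82 × 1/4 = 20.5
  terminal-flowered constricted-pod: 82 × 1/4 = 20.5
χ² = Σ (O − E)² / E
  axial-flowered inflated-pod: (18 − 20.5)² / 20.5 = 0.3049
  axial-flowered constricted-pod: (11 − 20.5)² / 20.5 = 4.4024
  terminal-flowered inflated-pod: (22 − 20.5)² / 20.5 = 0.1098
  terminal-flowered constricted-pod: (31 − 20.5)² / 20.5 = 5.3780
χ² = 0.3049 + 4.4024 + 0.1098 + 5.3780 = 10.1951 ≈ 10.195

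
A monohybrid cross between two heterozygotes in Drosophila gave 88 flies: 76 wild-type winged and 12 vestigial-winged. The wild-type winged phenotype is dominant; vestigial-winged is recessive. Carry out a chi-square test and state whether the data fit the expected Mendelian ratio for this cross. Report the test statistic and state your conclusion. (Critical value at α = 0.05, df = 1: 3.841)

For a monohybrid cross between heterozygotes with complete dominance, the expected phenotypic ratio is 3:1.
Total ratio parts = 4. Expected numbers out of 88:
  wild-type winged: 88 × 3/4 = 66
  vestigial-winged: 88 × 1/4 = 22
χ² = Σ (O − E)² / E
  wild-type winged: (76 − 66)² / 66 = 1.5152
  vestigial-winged: (12 − 22)² / 22 = 4.5455
χ² = 1.5152 + 4.5455 = 6.0607 ≈ 6.061
Degrees of freedom = 2 − 1 = 1; critical value at α = 0.05 is 3.841.
Since 6.061 > 3.841, we reject the null hypothesis — the data do not fit the 3:1 ratio.

6.061; not consistent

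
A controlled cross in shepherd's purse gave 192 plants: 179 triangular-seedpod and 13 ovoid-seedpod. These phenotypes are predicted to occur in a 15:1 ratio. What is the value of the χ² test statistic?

0.089

Total ratio parts = 16. Expected numbers out of 192:
  triangular-seedpod: 192 × 15/16 = 180
  ovoid-seedpod: 192 × 1/16 = 12
χ² = Σ (O − E)² / E
  triangular-seedpod: (179 − 180)² / 180 = 0.0056
  ovoid-seedpod: (13 − 12)² / 12 = 0.0833
χ² = 0.0056 + 0.0833 = 0.0889 ≈ 0.089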